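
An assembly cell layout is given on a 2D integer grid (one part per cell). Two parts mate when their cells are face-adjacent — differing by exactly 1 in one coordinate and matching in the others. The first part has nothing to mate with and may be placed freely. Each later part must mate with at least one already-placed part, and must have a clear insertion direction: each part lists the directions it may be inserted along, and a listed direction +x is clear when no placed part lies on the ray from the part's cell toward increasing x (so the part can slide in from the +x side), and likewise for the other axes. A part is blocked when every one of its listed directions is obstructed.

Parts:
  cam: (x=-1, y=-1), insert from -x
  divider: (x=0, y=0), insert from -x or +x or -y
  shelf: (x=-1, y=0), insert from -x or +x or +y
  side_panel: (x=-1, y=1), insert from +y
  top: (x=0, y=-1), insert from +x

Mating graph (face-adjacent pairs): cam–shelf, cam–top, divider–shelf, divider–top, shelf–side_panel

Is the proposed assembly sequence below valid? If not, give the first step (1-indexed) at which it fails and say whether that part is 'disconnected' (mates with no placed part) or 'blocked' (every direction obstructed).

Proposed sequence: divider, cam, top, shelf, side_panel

1. divider@(0, 0) [-x clear] — {divider}
2. cam@(-1, -1) — no placed neighbour ⇒ disconnected

Invalid at step 2 (disconnected)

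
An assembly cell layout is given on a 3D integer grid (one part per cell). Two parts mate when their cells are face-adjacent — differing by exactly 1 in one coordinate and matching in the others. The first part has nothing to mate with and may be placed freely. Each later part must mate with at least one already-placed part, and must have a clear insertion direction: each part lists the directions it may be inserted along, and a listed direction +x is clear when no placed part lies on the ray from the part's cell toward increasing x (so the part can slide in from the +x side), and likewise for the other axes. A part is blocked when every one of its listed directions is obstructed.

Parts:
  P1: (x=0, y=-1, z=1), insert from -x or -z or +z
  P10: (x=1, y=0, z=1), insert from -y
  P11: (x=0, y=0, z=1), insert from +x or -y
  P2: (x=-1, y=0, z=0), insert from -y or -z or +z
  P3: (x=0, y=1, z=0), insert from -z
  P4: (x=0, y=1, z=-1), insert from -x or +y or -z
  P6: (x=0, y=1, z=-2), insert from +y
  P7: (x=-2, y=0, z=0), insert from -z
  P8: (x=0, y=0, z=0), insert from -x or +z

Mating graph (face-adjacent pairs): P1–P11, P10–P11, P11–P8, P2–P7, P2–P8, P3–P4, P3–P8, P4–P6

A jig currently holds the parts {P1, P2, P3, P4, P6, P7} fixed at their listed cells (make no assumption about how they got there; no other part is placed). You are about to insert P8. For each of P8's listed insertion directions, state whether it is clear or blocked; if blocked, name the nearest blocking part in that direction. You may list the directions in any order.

-x: nearest on ray is P2@(-1, 0, 0) ⇒ blocked
+z: ray from P8(0, 0, 0) has no placed part ⇒ clear

+z: clear; -x: blocked by P2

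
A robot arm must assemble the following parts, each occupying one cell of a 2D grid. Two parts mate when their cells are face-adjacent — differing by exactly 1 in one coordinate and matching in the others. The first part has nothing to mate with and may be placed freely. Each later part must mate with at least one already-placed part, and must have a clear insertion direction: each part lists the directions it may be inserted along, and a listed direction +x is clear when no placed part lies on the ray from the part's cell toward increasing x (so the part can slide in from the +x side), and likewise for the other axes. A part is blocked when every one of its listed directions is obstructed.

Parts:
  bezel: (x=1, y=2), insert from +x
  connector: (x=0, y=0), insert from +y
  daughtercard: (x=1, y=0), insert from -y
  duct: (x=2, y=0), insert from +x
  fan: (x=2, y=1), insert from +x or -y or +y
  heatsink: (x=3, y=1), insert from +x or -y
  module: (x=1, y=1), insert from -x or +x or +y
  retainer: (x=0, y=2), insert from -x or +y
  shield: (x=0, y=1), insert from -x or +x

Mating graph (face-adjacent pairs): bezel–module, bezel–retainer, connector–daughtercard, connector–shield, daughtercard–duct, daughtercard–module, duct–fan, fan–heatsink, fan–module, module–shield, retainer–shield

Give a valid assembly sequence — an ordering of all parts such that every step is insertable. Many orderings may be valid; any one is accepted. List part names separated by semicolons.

1. duct@(2, 0) [+x clear] — {duct}
2. daughtercard@(1, 0) [-y clear] — {daughtercard, duct}
3. module@(1, 1) [-x clear] — {daughtercard, duct, module}
4. connector@(0, 0) [+y clear] — {connector, daughtercard, duct, module}
5. shield@(0, 1) [-x clear] — {connector, daughtercard, duct, module, shield}
6. retainer@(0, 2) [-x clear] — {connector, daughtercard, duct, module, retainer, shield}
7. bezel@(1, 2) [+x clear] — {bezel, connector, daughtercard, duct, module, retainer, shield}
8. fan@(2, 1) [+x clear] — {bezel, connector, daughtercard, duct, fan, module, retainer, shield}
9. heatsink@(3, 1) [+x clear] — {bezel, connector, daughtercard, duct, fan, heatsink, module, retainer, shield}

duct; daughtercard; module; connector; shield; retainer; bezel; fan; heatsink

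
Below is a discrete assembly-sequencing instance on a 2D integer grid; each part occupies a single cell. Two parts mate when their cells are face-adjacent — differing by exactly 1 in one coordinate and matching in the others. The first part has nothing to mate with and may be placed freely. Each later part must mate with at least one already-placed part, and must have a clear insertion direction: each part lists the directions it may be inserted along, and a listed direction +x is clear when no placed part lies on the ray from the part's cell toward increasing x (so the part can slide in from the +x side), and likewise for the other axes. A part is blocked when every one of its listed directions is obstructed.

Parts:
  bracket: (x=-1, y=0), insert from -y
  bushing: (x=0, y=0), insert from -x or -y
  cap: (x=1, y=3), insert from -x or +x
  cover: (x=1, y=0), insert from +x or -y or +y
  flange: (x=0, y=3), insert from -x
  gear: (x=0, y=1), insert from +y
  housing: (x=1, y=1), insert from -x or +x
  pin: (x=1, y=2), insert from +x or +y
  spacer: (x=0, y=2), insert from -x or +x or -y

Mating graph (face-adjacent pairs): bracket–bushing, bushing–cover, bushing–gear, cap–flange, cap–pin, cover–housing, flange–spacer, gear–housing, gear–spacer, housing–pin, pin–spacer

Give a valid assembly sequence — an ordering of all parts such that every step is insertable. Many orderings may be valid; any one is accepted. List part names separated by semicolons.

bushing; cover; housing; bracket; gear; spacer; flange; cap; pin

1. bushing@(0, 0) [-x clear] — {bushing}
2. cover@(1, 0) [+x clear] — {bushing, cover}
3. housing@(1, 1) [-x clear] — {bushing, cover, housing}
4. bracket@(-1, 0) [-y clear] — {bracket, bushing, cover, housing}
5. gear@(0, 1) [+y clear] — {bracket, bushing, cover, gear, housing}
6. spacer@(0, 2) [-x clear] — {bracket, bushing, cover, gear, housing, spacer}
7. flange@(0, 3) [-x clear] — {bracket, bushing, cover, flange, gear, housing, spacer}
8. cap@(1, 3) [+x clear] — {bracket, bushing, cap, cover, flange, gear, housing, spacer}
9. pin@(1, 2) [+x clear] — {bracket, bushing, cap, cover, flange, gear, housing, pin, spacer}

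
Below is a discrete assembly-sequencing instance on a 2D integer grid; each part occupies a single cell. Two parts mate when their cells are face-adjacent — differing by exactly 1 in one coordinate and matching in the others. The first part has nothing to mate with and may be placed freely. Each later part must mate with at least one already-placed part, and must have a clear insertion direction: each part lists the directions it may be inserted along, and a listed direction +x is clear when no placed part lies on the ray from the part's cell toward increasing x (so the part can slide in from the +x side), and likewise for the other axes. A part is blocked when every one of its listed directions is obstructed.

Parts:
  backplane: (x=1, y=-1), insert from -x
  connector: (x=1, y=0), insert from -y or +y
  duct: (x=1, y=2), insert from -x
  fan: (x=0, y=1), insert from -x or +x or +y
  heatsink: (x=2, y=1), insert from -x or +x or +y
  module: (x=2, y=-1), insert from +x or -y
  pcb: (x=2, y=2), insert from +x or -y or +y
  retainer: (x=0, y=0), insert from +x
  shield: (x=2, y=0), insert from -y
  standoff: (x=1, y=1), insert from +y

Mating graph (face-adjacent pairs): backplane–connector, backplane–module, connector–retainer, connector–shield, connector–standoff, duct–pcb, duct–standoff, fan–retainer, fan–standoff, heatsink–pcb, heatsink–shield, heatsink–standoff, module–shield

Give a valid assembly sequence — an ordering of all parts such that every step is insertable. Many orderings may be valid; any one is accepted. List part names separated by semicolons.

heatsink; pcb; standoff; fan; duct; retainer; connector; backplane; shield; module

1. heatsink@(2, 1) [-x clear] — {heatsink}
2. pcb@(2, 2) [+x clear] — {heatsink, pcb}
3. standoff@(1, 1) [+y clear] — {heatsink, pcb, standoff}
4. fan@(0, 1) [-x clear] — {fan, heatsink, pcb, standoff}
5. duct@(1, 2) [-x clear] — {duct, fan, heatsink, pcb, standoff}
6. retainer@(0, 0) [+x clear] — {duct, fan, heatsink, pcb, retainer, standoff}
7. connector@(1, 0) [-y clear] — {connector, duct, fan, heatsink, pcb, retainer, standoff}
8. backplane@(1, -1) [-x clear] — {backplane, connector, duct, fan, heatsink, pcb, retainer, standoff}
9. shield@(2, 0) [-y clear] — {backplane, connector, duct, fan, heatsink, pcb, retainer, shield, standoff}
10. module@(2, -1) [+x clear] — {backplane, connector, duct, fan, heatsink, module, pcb, retainer, shield, standoff}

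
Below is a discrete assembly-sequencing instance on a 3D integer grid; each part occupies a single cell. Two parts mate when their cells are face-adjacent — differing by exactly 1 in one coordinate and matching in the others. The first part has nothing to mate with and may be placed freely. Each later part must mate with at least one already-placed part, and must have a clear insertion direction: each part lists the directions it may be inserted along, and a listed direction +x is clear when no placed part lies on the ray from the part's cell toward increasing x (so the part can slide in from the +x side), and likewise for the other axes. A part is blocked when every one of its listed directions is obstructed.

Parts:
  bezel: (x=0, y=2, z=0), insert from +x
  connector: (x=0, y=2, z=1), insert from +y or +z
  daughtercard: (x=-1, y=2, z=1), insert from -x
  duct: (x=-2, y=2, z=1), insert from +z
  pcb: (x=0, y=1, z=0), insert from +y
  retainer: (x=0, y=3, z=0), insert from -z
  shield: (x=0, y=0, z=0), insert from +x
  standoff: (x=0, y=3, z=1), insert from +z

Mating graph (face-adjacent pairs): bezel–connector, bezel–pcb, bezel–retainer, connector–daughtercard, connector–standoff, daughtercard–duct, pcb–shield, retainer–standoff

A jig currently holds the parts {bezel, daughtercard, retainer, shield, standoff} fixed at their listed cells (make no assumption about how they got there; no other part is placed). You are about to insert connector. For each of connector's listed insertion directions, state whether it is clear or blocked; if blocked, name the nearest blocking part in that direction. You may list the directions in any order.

+y: nearest on ray is standoff@(0, 3, 1) ⇒ blocked
+z: ray from connector(0, 2, 1) has no placed part ⇒ clear

+y: blocked by standoff; +z: clear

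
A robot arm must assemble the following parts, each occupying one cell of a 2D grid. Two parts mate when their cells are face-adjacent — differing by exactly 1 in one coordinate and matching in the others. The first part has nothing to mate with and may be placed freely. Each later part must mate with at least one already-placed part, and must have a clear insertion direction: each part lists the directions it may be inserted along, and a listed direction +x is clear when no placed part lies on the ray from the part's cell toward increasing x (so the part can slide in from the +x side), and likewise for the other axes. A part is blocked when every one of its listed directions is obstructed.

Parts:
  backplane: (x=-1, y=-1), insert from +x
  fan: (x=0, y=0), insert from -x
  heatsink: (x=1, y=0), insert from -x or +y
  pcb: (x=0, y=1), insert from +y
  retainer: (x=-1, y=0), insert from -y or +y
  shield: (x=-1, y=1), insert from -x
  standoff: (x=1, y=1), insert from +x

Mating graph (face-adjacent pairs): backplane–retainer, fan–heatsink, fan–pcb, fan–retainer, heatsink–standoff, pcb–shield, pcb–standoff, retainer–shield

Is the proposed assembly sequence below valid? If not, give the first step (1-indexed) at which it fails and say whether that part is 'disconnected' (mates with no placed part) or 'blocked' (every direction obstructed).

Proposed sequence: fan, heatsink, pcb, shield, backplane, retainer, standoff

Invalid at step 5 (disconnected)

1. fan@(0, 0) [-x clear] — {fan}
2. heatsink@(1, 0) [+y clear] — {fan, heatsink}
3. pcb@(0, 1) [+y clear] — {fan, heatsink, pcb}
4. shield@(-1, 1) [-x clear] — {fan, heatsink, pcb, shield}
5. backplane@(-1, -1) — no placed neighbour ⇒ disconnected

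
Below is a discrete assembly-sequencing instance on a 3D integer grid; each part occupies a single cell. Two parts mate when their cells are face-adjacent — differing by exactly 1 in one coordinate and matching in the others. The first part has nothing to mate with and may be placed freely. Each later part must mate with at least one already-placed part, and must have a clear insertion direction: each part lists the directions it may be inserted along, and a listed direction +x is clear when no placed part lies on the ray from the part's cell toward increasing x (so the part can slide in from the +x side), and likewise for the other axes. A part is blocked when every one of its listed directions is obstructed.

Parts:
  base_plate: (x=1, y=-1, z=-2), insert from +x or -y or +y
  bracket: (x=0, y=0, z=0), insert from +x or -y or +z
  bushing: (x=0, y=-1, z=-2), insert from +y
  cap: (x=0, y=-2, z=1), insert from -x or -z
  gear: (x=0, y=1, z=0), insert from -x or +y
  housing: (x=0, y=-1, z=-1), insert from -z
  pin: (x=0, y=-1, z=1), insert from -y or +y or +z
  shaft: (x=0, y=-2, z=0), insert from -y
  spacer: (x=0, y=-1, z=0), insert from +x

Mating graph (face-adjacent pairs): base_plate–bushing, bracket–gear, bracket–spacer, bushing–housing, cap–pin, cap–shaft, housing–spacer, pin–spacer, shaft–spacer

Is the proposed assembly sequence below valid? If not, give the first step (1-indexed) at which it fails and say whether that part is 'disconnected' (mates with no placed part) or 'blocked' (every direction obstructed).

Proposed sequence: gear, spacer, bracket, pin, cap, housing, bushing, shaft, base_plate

1. gear@(0, 1, 0) [-x clear] — {gear}
2. spacer@(0, -1, 0) — no placed neighbour ⇒ disconnected

Invalid at step 2 (disconnected)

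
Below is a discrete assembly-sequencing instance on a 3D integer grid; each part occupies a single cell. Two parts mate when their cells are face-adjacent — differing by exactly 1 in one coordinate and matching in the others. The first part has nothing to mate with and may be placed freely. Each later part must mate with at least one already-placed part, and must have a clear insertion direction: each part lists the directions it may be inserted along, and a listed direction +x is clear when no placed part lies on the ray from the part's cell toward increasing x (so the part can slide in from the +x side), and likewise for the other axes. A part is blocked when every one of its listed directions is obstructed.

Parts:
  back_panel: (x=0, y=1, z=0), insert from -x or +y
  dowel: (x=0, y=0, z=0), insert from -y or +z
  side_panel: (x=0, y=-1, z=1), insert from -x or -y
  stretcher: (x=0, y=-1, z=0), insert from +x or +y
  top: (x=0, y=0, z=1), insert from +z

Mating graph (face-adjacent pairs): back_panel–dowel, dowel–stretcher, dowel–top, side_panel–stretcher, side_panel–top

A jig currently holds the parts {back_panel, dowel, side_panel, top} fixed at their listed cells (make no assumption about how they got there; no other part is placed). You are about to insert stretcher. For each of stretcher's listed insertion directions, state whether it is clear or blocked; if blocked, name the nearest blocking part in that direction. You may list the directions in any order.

+x: clear; +y: blocked by dowel

+x: ray from stretcher(0, -1, 0) has no placed part ⇒ clear
+y: nearest on ray is dowel@(0, 0, 0) ⇒ blocked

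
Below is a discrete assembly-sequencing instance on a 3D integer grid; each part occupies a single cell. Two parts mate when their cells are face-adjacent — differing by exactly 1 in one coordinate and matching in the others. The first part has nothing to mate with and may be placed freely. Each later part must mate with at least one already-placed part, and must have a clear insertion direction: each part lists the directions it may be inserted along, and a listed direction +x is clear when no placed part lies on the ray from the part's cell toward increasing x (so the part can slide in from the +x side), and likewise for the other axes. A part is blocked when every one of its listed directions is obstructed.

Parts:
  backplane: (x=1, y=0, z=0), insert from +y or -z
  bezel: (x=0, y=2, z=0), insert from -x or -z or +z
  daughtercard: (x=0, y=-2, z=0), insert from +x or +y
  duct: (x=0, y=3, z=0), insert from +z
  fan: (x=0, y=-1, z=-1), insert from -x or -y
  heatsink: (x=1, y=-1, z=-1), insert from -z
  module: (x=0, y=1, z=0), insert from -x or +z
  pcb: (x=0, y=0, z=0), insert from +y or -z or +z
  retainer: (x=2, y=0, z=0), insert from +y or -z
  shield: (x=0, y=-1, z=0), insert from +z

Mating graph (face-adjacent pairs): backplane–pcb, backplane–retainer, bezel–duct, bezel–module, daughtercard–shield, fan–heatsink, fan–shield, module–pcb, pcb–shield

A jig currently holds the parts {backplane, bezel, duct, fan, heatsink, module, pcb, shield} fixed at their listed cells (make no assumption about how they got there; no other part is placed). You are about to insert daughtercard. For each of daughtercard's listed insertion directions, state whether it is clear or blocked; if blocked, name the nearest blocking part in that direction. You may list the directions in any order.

+x: ray from daughtercard(0, -2, 0) has no placed part ⇒ clear
+y: nearest on ray is shield@(0, -1, 0) ⇒ blocked

+x: clear; +y: blocked by shield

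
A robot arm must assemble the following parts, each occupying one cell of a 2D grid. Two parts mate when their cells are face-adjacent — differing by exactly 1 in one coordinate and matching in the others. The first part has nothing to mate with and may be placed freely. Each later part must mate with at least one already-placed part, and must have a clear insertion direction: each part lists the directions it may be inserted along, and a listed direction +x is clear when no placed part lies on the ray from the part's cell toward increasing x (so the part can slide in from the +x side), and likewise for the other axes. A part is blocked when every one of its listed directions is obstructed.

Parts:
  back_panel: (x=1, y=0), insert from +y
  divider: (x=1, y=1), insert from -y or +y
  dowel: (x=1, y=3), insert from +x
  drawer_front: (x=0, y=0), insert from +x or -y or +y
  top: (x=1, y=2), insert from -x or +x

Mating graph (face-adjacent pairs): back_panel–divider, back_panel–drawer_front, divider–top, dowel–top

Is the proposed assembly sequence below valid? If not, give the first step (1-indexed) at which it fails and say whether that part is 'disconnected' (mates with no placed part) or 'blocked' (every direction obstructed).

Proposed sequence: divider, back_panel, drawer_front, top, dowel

Invalid at step 2 (blocked)

1. divider@(1, 1) [-y clear] — {divider}
2. back_panel@(1, 0) — +y all obstructed ⇒ blocked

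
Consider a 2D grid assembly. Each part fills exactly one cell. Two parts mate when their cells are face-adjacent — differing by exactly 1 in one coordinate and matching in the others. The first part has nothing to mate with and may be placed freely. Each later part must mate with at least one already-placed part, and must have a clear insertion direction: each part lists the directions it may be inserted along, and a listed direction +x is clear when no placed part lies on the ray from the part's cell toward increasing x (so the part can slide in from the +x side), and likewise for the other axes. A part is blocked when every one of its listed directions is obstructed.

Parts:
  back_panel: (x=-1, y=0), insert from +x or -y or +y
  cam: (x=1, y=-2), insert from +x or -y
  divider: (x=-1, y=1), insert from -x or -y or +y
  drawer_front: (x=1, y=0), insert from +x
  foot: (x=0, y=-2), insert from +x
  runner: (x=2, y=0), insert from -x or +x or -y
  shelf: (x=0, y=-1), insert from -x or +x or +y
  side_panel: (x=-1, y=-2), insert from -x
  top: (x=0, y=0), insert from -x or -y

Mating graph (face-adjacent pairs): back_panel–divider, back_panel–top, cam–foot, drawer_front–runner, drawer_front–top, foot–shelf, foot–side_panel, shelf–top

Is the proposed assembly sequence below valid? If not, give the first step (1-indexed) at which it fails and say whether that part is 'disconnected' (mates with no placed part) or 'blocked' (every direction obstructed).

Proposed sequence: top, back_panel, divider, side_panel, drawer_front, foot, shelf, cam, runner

1. top@(0, 0) [-x clear] — {top}
2. back_panel@(-1, 0) [-y clear] — {back_panel, top}
3. divider@(-1, 1) [-x clear] — {back_panel, divider, top}
4. side_panel@(-1, -2) — no placed neighbour ⇒ disconnected

Invalid at step 4 (disconnected)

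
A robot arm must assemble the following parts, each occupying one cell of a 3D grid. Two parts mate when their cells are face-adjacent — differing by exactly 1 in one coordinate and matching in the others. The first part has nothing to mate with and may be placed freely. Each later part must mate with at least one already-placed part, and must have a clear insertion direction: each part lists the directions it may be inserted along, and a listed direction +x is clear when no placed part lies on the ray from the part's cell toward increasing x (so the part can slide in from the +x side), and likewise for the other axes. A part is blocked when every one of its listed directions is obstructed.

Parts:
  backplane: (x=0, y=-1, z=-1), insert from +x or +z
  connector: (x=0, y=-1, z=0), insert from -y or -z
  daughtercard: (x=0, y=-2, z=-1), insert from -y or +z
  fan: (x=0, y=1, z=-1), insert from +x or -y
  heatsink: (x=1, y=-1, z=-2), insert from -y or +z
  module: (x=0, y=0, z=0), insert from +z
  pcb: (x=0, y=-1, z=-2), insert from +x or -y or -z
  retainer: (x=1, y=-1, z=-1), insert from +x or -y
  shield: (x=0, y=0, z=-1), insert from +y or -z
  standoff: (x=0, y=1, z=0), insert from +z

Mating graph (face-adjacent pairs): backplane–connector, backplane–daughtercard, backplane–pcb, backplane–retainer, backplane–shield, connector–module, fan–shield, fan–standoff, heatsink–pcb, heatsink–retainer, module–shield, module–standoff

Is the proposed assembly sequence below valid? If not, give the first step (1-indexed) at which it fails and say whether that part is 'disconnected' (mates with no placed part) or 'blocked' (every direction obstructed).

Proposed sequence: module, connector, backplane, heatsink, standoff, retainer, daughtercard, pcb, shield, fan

1. module@(0, 0, 0) [+z clear] — {module}
2. connector@(0, -1, 0) [-y clear] — {connector, module}
3. backplane@(0, -1, -1) [+x clear] — {backplane, connector, module}
4. heatsink@(1, -1, -2) — no placed neighbour ⇒ disconnected

Invalid at step 4 (disconnected)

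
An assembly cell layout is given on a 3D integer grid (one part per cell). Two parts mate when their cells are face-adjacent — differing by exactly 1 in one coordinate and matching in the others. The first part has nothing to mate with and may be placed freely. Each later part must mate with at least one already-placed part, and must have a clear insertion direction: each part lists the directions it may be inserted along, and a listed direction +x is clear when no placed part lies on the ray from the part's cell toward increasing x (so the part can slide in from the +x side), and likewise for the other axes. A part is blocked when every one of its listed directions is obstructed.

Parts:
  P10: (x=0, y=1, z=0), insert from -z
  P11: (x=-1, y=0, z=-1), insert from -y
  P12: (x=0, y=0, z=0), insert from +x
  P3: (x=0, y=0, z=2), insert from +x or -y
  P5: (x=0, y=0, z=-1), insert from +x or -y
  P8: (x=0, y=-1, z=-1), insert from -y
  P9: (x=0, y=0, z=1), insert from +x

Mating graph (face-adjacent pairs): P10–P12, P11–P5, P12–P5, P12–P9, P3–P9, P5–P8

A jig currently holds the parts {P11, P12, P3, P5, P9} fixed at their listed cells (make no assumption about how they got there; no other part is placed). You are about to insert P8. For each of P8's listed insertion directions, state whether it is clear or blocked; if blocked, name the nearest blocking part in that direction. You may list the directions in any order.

-y: ray from P8(0, -1, -1) has no placed part ⇒ clear

-y: clear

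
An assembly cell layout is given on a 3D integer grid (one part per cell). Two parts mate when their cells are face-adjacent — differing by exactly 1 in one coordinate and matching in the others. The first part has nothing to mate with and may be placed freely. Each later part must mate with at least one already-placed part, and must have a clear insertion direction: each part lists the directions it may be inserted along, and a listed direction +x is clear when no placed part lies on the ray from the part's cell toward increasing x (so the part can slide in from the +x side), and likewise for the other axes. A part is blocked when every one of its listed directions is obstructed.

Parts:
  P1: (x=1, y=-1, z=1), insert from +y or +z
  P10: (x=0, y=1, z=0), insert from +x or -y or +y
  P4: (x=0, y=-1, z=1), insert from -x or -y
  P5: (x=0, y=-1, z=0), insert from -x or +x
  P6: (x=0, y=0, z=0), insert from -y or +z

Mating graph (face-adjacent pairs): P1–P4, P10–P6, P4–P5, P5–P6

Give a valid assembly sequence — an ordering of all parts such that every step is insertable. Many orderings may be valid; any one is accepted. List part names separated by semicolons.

1. P1@(1, -1, 1) [+y clear] — {P1}
2. P4@(0, -1, 1) [-x clear] — {P1, P4}
3. P5@(0, -1, 0) [-x clear] — {P1, P4, P5}
4. P6@(0, 0, 0) [+z clear] — {P1, P4, P5, P6}
5. P10@(0, 1, 0) [+x clear] — {P1, P10, P4, P5, P6}

P1; P4; P5; P6; P10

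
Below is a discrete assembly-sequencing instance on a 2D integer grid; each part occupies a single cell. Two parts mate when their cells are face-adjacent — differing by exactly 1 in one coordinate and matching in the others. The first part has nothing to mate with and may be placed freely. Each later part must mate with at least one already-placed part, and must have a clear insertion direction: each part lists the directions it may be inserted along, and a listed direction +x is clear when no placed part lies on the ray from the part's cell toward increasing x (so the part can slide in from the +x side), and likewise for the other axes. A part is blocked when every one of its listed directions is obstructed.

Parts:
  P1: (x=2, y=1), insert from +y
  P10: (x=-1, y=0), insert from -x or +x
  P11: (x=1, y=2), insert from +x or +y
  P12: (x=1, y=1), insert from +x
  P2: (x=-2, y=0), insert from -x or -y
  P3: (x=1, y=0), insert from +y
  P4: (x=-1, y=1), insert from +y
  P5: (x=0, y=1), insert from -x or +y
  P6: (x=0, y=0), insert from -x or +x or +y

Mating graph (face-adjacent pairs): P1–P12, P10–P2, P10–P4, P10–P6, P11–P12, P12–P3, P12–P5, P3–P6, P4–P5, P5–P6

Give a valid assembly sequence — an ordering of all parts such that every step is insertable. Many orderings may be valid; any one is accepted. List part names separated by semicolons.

1. P5@(0, 1) [-x clear] — {P5}
2. P4@(-1, 1) [+y clear] — {P4, P5}
3. P6@(0, 0) [-x clear] — {P4, P5, P6}
4. P3@(1, 0) [+y clear] — {P3, P4, P5, P6}
5. P12@(1, 1) [+x clear] — {P12, P3, P4, P5, P6}
6. P1@(2, 1) [+y clear] — {P1, P12, P3, P4, P5, P6}
7. P11@(1, 2) [+x clear] — {P1, P11, P12, P3, P4, P5, P6}
8. P10@(-1, 0) [-x clear] — {P1, P10, P11, P12, P3, P4, P5, P6}
9. P2@(-2, 0) [-x clear] — {P1, P10, P11, P12, P2, P3, P4, P5, P6}

P5; P4; P6; P3; P12; P1; P11; P10; P2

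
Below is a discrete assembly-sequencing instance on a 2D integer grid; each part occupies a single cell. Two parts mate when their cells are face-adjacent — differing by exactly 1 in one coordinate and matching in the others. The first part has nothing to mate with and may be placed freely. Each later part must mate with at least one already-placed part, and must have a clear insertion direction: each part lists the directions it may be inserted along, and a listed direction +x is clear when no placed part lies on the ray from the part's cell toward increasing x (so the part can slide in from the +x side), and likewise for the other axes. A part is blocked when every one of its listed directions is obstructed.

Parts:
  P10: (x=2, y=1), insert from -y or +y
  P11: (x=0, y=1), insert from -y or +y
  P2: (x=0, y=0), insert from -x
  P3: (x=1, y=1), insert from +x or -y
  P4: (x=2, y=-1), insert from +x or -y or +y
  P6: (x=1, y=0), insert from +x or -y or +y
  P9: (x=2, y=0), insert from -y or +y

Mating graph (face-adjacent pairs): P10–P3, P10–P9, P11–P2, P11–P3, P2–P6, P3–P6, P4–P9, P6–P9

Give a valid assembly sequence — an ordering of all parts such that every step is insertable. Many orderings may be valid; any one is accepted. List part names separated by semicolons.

1. P4@(2, -1) [+x clear] — {P4}
2. P9@(2, 0) [+y clear] — {P4, P9}
3. P6@(1, 0) [-y clear] — {P4, P6, P9}
4. P2@(0, 0) [-x clear] — {P2, P4, P6, P9}
5. P11@(0, 1) [+y clear] — {P11, P2, P4, P6, P9}
6. P3@(1, 1) [+x clear] — {P11, P2, P3, P4, P6, P9}
7. P10@(2, 1) [+y clear] — {P10, P11, P2, P3, P4, P6, P9}

P4; P9; P6; P2; P11; P3; P10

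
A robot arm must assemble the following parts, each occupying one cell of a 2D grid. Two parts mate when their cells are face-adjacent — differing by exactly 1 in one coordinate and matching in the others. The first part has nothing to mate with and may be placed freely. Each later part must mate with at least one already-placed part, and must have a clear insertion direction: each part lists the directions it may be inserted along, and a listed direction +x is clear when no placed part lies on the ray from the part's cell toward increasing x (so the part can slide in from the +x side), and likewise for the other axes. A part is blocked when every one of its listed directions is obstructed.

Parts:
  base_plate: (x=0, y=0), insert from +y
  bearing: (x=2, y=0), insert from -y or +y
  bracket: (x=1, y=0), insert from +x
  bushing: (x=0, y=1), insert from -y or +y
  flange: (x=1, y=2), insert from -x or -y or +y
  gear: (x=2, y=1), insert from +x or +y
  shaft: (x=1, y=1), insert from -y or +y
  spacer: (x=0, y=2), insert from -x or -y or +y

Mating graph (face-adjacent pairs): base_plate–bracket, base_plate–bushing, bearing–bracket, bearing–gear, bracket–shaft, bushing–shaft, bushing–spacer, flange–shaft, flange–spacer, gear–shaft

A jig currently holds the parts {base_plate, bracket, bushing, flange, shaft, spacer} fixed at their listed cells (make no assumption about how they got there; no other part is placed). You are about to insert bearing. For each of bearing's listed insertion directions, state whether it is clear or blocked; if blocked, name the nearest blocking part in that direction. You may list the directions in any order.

+y: clear; -y: clear

-y: ray from bearing(2, 0) has no placed part ⇒ clear
+y: ray from bearing(2, 0) has no placed part ⇒ clear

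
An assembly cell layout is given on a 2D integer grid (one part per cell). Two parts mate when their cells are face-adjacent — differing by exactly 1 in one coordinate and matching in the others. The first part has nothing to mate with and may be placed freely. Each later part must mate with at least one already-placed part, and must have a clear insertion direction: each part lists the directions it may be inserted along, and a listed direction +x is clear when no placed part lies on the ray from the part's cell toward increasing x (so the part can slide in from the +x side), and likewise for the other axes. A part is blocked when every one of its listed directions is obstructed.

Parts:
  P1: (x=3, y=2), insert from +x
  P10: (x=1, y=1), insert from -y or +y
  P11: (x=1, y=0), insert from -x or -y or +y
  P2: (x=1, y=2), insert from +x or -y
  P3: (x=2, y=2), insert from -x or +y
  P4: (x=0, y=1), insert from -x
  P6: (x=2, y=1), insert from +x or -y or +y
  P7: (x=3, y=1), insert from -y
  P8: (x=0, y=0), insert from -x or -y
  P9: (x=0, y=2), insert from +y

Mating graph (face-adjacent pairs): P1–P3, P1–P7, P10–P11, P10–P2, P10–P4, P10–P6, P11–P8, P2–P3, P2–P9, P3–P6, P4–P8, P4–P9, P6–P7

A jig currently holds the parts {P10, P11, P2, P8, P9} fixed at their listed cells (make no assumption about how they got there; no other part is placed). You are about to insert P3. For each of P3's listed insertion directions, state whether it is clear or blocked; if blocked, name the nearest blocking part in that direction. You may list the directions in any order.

+y: clear; -x: blocked by P2

-x: nearest on ray is P2@(1, 2) ⇒ blocked
+y: ray from P3(2, 2) has no placed part ⇒ clear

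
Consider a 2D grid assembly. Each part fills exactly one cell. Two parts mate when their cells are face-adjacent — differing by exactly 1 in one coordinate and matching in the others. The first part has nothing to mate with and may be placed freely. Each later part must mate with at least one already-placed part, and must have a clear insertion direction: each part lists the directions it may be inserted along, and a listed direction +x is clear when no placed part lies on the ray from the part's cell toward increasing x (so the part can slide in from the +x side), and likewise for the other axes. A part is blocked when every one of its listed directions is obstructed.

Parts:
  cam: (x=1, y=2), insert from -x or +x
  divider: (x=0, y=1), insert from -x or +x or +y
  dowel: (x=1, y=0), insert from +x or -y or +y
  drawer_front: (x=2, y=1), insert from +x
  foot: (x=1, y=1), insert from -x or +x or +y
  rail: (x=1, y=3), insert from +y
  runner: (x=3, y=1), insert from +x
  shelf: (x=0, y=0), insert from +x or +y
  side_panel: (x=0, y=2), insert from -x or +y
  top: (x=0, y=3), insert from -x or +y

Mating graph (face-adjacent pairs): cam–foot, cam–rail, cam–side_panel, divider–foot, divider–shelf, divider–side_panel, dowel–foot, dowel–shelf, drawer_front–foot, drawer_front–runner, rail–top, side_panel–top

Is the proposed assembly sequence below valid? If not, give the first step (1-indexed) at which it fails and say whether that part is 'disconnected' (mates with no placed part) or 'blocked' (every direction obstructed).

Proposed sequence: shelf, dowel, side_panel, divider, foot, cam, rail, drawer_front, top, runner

Invalid at step 3 (disconnected)

1. shelf@(0, 0) [+x clear] — {shelf}
2. dowel@(1, 0) [+x clear] — {dowel, shelf}
3. side_panel@(0, 2) — no placed neighbour ⇒ disconnected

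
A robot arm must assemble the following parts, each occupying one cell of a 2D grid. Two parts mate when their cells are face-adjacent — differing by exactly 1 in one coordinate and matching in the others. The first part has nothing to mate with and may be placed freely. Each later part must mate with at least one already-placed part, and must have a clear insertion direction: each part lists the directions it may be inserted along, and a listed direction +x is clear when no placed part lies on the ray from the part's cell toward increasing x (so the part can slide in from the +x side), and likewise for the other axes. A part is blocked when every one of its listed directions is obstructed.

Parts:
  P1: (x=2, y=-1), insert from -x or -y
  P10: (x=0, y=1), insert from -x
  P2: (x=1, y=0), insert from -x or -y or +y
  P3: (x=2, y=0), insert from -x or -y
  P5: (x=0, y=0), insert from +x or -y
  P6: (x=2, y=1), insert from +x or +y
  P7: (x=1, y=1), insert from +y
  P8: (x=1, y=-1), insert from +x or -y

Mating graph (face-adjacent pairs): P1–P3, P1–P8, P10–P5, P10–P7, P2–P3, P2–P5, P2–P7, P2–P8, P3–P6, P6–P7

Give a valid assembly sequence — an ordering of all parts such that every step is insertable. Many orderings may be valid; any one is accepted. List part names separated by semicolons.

P6; P3; P1; P2; P5; P8; P10; P7

1. P6@(2, 1) [+x clear] — {P6}
2. P3@(2, 0) [-x clear] — {P3, P6}
3. P1@(2, -1) [-x clear] — {P1, P3, P6}
4. P2@(1, 0) [-x clear] — {P1, P2, P3, P6}
5. P5@(0, 0) [-y clear] — {P1, P2, P3, P5, P6}
6. P8@(1, -1) [-y clear] — {P1, P2, P3, P5, P6, P8}
7. P10@(0, 1) [-x clear] — {P1, P10, P2, P3, P5, P6, P8}
8. P7@(1, 1) [+y clear] — {P1, P10, P2, P3, P5, P6, P7, P8}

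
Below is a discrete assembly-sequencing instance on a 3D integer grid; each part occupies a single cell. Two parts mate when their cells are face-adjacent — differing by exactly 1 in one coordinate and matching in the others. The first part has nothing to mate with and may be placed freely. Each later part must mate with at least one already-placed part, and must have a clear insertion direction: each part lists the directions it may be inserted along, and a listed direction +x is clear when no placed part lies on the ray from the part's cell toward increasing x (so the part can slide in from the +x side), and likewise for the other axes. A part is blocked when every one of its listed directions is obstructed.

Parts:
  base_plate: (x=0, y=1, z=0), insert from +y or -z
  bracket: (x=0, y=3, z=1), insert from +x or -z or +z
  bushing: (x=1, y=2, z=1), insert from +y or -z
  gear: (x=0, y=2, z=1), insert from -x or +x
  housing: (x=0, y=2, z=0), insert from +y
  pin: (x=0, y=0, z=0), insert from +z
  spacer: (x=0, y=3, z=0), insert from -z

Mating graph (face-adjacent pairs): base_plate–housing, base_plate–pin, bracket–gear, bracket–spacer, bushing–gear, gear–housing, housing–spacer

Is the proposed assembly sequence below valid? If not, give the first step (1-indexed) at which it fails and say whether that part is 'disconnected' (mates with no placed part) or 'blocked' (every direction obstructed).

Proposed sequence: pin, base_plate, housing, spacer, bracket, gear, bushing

1. pin@(0, 0, 0) [+z clear] — {pin}
2. base_plate@(0, 1, 0) [+y clear] — {base_plate, pin}
3. housing@(0, 2, 0) [+y clear] — {base_plate, housing, pin}
4. spacer@(0, 3, 0) [-z clear] — {base_plate, housing, pin, spacer}
5. bracket@(0, 3, 1) [+x clear] — {base_plate, bracket, housing, pin, spacer}
6. gear@(0, 2, 1) [-x clear] — {base_plate, bracket, gear, housing, pin, spacer}
7. bushing@(1, 2, 1) [+y clear] — {base_plate, bracket, bushing, gear, housing, pin, spacer}

Valid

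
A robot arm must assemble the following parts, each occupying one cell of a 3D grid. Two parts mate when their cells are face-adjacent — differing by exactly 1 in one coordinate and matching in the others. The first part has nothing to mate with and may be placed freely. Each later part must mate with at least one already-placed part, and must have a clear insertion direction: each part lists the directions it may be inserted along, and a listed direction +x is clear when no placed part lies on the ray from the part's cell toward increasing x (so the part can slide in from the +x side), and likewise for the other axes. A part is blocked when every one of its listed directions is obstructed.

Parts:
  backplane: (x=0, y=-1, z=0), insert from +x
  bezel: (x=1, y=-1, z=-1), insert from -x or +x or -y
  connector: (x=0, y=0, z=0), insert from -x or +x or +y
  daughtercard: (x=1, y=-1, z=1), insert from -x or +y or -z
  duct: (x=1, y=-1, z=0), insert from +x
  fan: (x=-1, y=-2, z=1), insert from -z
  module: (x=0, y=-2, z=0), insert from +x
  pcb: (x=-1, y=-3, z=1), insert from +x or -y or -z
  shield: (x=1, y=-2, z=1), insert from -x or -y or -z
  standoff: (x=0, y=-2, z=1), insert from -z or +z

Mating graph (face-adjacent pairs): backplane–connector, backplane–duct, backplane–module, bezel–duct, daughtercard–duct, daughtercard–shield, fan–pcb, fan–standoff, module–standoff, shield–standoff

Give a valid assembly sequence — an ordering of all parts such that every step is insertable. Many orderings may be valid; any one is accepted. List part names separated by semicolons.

1. daughtercard@(1, -1, 1) [-x clear] — {daughtercard}
2. shield@(1, -2, 1) [-x clear] — {daughtercard, shield}
3. standoff@(0, -2, 1) [-z clear] — {daughtercard, shield, standoff}
4. fan@(-1, -2, 1) [-z clear] — {daughtercard, fan, shield, standoff}
5. pcb@(-1, -3, 1) [+x clear] — {daughtercard, fan, pcb, shield, standoff}
6. module@(0, -2, 0) [+x clear] — {daughtercard, fan, module, pcb, shield, standoff}
7. backplane@(0, -1, 0) [+x clear] — {backplane, daughtercard, fan, module, pcb, shield, standoff}
8. connector@(0, 0, 0) [-x clear] — {backplane, connector, daughtercard, fan, module, pcb, shield, standoff}
9. duct@(1, -1, 0) [+x clear] — {backplane, connector, daughtercard, duct, fan, module, pcb, shield, standoff}
10. bezel@(1, -1, -1) [-x clear] — {backplane, bezel, connector, daughtercard, duct, fan, module, pcb, shield, standoff}

daughtercard; shield; standoff; fan; pcb; module; backplane; connector; duct; bezel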